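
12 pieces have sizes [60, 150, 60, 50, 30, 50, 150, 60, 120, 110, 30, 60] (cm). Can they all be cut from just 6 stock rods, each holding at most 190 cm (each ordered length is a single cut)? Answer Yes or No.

Yes

A valid assignment using 6 stock rods:
  stock rod 1: 150 + 30 = 180
  stock rod 2: 150 + 30 = 180
  stock rod 3: 120 + 60 = 180
  stock rod 4: 110 + 60 = 170
  stock rod 5: 60 + 60 + 50 = 170
  stock rod 6: 50 = 50
Every load is within 190 cm, so 6 stock rods suffice.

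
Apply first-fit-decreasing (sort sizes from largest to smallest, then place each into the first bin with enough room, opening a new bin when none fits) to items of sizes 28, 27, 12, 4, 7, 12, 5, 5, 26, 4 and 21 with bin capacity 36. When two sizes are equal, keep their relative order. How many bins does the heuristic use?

5

Sorted descending: 28, 27, 26, 21, 12, 12, 7, 5, 5, 4, 4.
  28 → bin 1 (new)  [load 28/36]
  27 → bin 2 (new)  [load 27/36]
  26 → bin 3 (new)  [load 26/36]
  21 → bin 4 (new)  [load 21/36]
  12 → bin 4  [load 33/36]
  12 → bin 5 (new)  [load 12/36]
  7 → bin 1  [load 35/36]
  5 → bin 2  [load 32/36]
  5 → bin 3  [load 31/36]
  4 → bin 2  [load 36/36]
  4 → bin 3  [load 35/36]
5 bins opened.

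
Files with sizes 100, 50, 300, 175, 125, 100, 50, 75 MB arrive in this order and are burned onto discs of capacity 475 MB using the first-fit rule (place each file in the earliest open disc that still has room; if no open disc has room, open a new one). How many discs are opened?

3

  100 → disc 1 (new)  [load 100/475]
  50 → disc 1  [load 150/475]
  300 → disc 1  [load 450/475]
  175 → disc 2 (new)  [load 175/475]
  125 → disc 2  [load 300/475]
  100 → disc 2  [load 400/475]
  50 → disc 2  [load 450/475]
  75 → disc 3 (new)  [load 75/475]
3 discs opened.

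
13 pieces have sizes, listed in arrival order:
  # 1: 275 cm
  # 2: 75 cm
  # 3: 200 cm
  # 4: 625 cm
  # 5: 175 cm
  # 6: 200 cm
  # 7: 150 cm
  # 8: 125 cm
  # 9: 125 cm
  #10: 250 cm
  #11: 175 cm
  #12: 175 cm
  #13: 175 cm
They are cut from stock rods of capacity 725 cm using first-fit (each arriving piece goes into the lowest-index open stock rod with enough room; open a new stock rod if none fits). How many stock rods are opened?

5

  275 → stock rod 1 (new)  [load 275/725]
  75 → stock rod 1  [load 350/725]
  200 → stock rod 1  [load 550/725]
  625 → stock rod 2 (new)  [load 625/725]
  175 → stock rod 1  [load 725/725]
  200 → stock rod 3 (new)  [load 200/725]
  150 → stock rod 3  [load 350/725]
  125 → stock rod 3  [load 475/725]
  125 → stock rod 3  [load 600/725]
  250 → stock rod 4 (new)  [load 250/725]
  175 → stock rod 4  [load 425/725]
  175 → stock rod 4  [load 600/725]
  175 → stock rod 5 (new)  [load 175/725]
5 stock rods opened.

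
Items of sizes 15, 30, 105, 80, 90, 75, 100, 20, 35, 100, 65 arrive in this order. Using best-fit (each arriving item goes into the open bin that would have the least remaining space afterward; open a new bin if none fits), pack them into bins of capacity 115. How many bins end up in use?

  15 → bin 1 (new)  [load 15/115]
  30 → bin 1  [load 45/115]
  105 → bin 2 (new)  [load 105/115]
  80 → bin 3 (new)  [load 80/115]
  90 → bin 4 (new)  [load 90/115]
  75 → bin 5 (new)  [load 75/115]
  100 → bin 6 (new)  [load 100/115]
  20 → bin 4  [load 110/115]
  35 → bin 3  [load 115/115]
  100 → bin 7 (new)  [load 100/115]
  65 → bin 1  [load 110/115]
7 bins opened.

7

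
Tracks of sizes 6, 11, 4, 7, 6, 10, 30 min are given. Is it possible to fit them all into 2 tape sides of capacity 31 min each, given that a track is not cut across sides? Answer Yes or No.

Total = 74 min; ⌈74/31⌉ = 3.
At least 3 tape sides are required, but only 2 are allowed.

No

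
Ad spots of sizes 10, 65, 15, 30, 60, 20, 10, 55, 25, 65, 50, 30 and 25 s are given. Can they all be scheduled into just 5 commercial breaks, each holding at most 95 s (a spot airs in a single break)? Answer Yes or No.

A valid assignment using 5 commercial breaks:
  break 1: 65 + 30 = 95
  break 2: 65 + 30 = 95
  break 3: 60 + 25 + 10 = 95
  break 4: 55 + 25 + 15 = 95
  break 5: 50 + 20 + 10 = 80
Every load is within 95 s, so 5 commercial breaks suffice.

Yes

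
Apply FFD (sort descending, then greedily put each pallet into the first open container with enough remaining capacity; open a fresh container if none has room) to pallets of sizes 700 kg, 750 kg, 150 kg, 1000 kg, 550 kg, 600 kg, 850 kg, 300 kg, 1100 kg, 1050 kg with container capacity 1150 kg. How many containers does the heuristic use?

Sorted descending: 1100, 1050, 1000, 850, 750, 700, 600, 550, 300, 150.
  1100 → container 1 (new)  [load 1100/1150]
  1050 → container 2 (new)  [load 1050/1150]
  1000 → container 3 (new)  [load 1000/1150]
  850 → container 4 (new)  [load 850/1150]
  750 → container 5 (new)  [load 750/1150]
  700 → container 6 (new)  [load 700/1150]
  600 → container 7 (new)  [load 600/1150]
  550 → container 7  [load 1150/1150]
  300 → container 4  [load 1150/1150]
  150 → container 3  [load 1150/1150]
7 containers opened.

7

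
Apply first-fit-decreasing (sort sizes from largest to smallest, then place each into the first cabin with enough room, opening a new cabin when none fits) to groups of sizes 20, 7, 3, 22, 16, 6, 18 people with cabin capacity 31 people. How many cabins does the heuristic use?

Sorted descending: 22, 20, 18, 16, 7, 6, 3.
  22 → cabin 1 (new)  [load 22/31]
  20 → cabin 2 (new)  [load 20/31]
  18 → cabin 3 (new)  [load 18/31]
  16 → cabin 4 (new)  [load 16/31]
  7 → cabin 1  [load 29/31]
  6 → cabin 2  [load 26/31]
  3 → cabin 2  [load 29/31]
4 cabins opened.

4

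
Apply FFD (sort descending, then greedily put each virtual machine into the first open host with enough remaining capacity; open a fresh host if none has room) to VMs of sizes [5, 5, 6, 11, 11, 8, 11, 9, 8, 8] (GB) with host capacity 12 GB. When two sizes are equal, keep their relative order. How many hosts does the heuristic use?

9

Sorted descending: 11, 11, 11, 9, 8, 8, 8, 6, 5, 5.
  11 → host 1 (new)  [load 11/12]
  11 → host 2 (new)  [load 11/12]
  11 → host 3 (new)  [load 11/12]
  9 → host 4 (new)  [load 9/12]
  8 → host 5 (new)  [load 8/12]
  8 → host 6 (new)  [load 8/12]
  8 → host 7 (new)  [load 8/12]
  6 → host 8 (new)  [load 6/12]
  5 → host 8  [load 11/12]
  5 → host 9 (new)  [load 5/12]
9 hosts opened.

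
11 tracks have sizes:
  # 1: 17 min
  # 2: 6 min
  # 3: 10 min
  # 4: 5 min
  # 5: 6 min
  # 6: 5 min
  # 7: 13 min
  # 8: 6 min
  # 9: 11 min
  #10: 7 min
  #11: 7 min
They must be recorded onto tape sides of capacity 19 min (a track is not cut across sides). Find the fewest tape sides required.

6

Total = 17 + 13 + 11 + 10 + 7 + 7 + 6 + 6 + 6 + 5 + 5 = 93 min.
Lower bound: ⌈93/19⌉ = 5 tape sides.
A packing using 6 tape sides:
  side 1: 17 = 17
  side 2: 13 + 6 = 19
  side 3: 11 + 7 = 18
  side 4: 10 + 7 = 17
  side 5: 6 + 6 + 5 = 17
  side 6: 5 = 5
No arrangement into 5 tape sides stays within capacity, so 6 is optimal.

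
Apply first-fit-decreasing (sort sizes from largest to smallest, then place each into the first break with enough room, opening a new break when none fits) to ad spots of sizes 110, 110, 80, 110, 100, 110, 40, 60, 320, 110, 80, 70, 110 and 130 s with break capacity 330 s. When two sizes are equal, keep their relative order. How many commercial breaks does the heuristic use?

5

Sorted descending: 320, 130, 110, 110, 110, 110, 110, 110, 100, 80, 80, 70, 60, 40.
  320 → break 1 (new)  [load 320/330]
  130 → break 2 (new)  [load 130/330]
  110 → break 2  [load 240/330]
  110 → break 3 (new)  [load 110/330]
  110 → break 3  [load 220/330]
  110 → break 3  [load 330/330]
  110 → break 4 (new)  [load 110/330]
  110 → break 4  [load 220/330]
  100 → break 4  [load 320/330]
  80 → break 2  [load 320/330]
  80 → break 5 (new)  [load 80/330]
  70 → break 5  [load 150/330]
  60 → break 5  [load 210/330]
  40 → break 5  [load 250/330]
5 commercial breaks opened.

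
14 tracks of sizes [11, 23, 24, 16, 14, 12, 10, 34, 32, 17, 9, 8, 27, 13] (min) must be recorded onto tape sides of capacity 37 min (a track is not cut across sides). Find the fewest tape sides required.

7

Total = 34 + 32 + 27 + 24 + 23 + 17 + 16 + 14 + 13 + 12 + 11 + 10 + 9 + 8 = 250 min.
Lower bound: ⌈250/37⌉ = 7 tape sides.
A packing using 7 tape sides:
  side 1: 34 = 34
  side 2: 32 = 32
  side 3: 27 + 10 = 37
  side 4: 24 + 13 = 37
  side 5: 23 + 14 = 37
  side 6: 17 + 12 + 8 = 37
  side 7: 16 + 11 + 9 = 36
This matches the lower bound, so 7 is optimal.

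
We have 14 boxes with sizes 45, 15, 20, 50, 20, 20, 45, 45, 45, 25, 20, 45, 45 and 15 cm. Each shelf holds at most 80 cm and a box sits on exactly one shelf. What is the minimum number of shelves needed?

7

Total = 50 + 45 + 45 + 45 + 45 + 45 + 45 + 25 + 20 + 20 + 20 + 20 + 15 + 15 = 455 cm.
Lower bound: ⌈455/80⌉ = 6 shelves.
Also, 7 boxes each exceed 40 cm, and no two of those can share a shelf, so at least 7 shelves are needed.
A packing using 7 shelves:
  shelf 1: 50 + 25 = 75
  shelf 2: 45 + 20 + 15 = 80
  shelf 3: 45 + 20 + 15 = 80
  shelf 4: 45 + 20 = 65
  shelf 5: 45 + 20 = 65
  shelf 6: 45 = 45
  shelf 7: 45 = 45
This matches the lower bound, so 7 is optimal.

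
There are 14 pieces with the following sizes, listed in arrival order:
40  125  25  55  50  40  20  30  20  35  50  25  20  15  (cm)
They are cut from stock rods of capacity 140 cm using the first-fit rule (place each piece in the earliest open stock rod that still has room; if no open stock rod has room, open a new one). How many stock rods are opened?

  40 → stock rod 1 (new)  [load 40/140]
  125 → stock rod 2 (new)  [load 125/140]
  25 → stock rod 1  [load 65/140]
  55 → stock rod 1  [load 120/140]
  50 → stock rod 3 (new)  [load 50/140]
  40 → stock rod 3  [load 90/140]
  20 → stock rod 1  [load 140/140]
  30 → stock rod 3  [load 120/140]
  20 → stock rod 3  [load 140/140]
  35 → stock rod 4 (new)  [load 35/140]
  50 → stock rod 4  [load 85/140]
  25 → stock rod 4  [load 110/140]
  20 → stock rod 4  [load 130/140]
  15 → stock rod 2  [load 140/140]
4 stock rods opened.

4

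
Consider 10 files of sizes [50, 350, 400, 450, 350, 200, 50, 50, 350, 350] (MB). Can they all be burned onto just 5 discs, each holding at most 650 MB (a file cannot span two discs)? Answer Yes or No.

No

Total = 2600 MB; ⌈2600/650⌉ = 4.
6 files each exceed half the capacity and cannot share a disc, forcing at least 6 discs.
At least 6 discs are required, but only 5 are allowed.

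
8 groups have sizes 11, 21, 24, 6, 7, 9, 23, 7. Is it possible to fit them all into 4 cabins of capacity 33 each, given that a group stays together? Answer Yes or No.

Yes

A valid assignment using 4 cabins:
  cabin 1: 24 + 9 = 33
  cabin 2: 23 + 7 = 30
  cabin 3: 21 + 11 = 32
  cabin 4: 7 + 6 = 13
Every load is within 33, so 4 cabins suffice.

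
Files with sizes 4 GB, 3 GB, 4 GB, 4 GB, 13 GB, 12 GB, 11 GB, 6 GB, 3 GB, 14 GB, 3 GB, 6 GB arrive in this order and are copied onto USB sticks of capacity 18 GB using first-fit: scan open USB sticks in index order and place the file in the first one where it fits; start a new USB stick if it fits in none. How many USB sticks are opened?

5

  4 → USB stick 1 (new)  [load 4/18]
  3 → USB stick 1  [load 7/18]
  4 → USB stick 1  [load 11/18]
  4 → USB stick 1  [load 15/18]
  13 → USB stick 2 (new)  [load 13/18]
  12 → USB stick 3 (new)  [load 12/18]
  11 → USB stick 4 (new)  [load 11/18]
  6 → USB stick 3  [load 18/18]
  3 → USB stick 1  [load 18/18]
  14 → USB stick 5 (new)  [load 14/18]
  3 → USB stick 2  [load 16/18]
  6 → USB stick 4  [load 17/18]
5 USB sticks opened.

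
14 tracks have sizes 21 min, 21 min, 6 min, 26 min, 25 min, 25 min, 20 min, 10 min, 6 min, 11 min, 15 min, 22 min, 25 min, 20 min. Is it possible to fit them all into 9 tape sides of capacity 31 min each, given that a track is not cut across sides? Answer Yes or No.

No

Total = 253 min; ⌈253/31⌉ = 9.
The bound of 9 does not rule out 9, but exhaustive search shows no assignment into 9 tape sides of capacity 31 min exists — the minimum is 10.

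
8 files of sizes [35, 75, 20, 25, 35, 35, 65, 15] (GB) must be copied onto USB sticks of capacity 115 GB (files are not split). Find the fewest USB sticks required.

3

Total = 75 + 65 + 35 + 35 + 35 + 25 + 20 + 15 = 305 GB.
Lower bound: ⌈305/115⌉ = 3 USB sticks.
A packing using 3 USB sticks:
  USB stick 1: 75 + 35 = 110
  USB stick 2: 65 + 35 + 15 = 115
  USB stick 3: 35 + 25 + 20 = 80
This matches the lower bound, so 3 is optimal.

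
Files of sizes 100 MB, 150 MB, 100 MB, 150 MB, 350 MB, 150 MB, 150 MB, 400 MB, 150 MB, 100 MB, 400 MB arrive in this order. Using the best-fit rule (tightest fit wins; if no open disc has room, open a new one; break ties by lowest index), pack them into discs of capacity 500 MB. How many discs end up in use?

5

  100 → disc 1 (new)  [load 100/500]
  150 → disc 1  [load 250/500]
  100 → disc 1  [load 350/500]
  150 → disc 1  [load 500/500]
  350 → disc 2 (new)  [load 350/500]
  150 → disc 2  [load 500/500]
  150 → disc 3 (new)  [load 150/500]
  400 → disc 4 (new)  [load 400/500]
  150 → disc 3  [load 300/500]
  100 → disc 4  [load 500/500]
  400 → disc 5 (new)  [load 400/500]
5 discs opened.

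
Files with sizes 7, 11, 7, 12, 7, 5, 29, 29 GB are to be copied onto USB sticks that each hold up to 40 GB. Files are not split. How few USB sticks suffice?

Total = 29 + 29 + 12 + 11 + 7 + 7 + 7 + 5 = 107 GB.
Lower bound: ⌈107/40⌉ = 3 USB sticks.
A packing using 3 USB sticks:
  USB stick 1: 29 + 11 = 40
  USB stick 2: 29 + 7 = 36
  USB stick 3: 12 + 7 + 7 + 5 = 31
This matches the lower bound, so 3 is optimal.

3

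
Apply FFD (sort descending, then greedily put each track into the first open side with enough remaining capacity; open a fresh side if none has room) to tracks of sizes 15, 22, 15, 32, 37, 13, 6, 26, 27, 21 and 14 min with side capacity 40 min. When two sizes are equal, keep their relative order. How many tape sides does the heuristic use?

Sorted descending: 37, 32, 27, 26, 22, 21, 15, 15, 14, 13, 6.
  37 → side 1 (new)  [load 37/40]
  32 → side 2 (new)  [load 32/40]
  27 → side 3 (new)  [load 27/40]
  26 → side 4 (new)  [load 26/40]
  22 → side 5 (new)  [load 22/40]
  21 → side 6 (new)  [load 21/40]
  15 → side 5  [load 37/40]
  15 → side 6  [load 36/40]
  14 → side 4  [load 40/40]
  13 → side 3  [load 40/40]
  6 → side 2  [load 38/40]
6 tape sides opened.

6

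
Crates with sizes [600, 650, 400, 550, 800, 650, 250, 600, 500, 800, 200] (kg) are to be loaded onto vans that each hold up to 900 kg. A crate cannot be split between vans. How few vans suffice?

8

Total = 800 + 800 + 650 + 650 + 600 + 600 + 550 + 500 + 400 + 250 + 200 = 6000 kg.
Lower bound: ⌈6000/900⌉ = 7 vans.
Also, 8 crates each exceed 450 kg, and no two of those can share a van, so at least 8 vans are needed.
A packing using 8 vans:
  van 1: 800 = 800
  van 2: 800 = 800
  van 3: 650 + 250 = 900
  van 4: 650 + 200 = 850
  van 5: 600 = 600
  van 6: 600 = 600
  van 7: 550 = 550
  van 8: 500 + 400 = 900
This matches the lower bound, so 8 is optimal.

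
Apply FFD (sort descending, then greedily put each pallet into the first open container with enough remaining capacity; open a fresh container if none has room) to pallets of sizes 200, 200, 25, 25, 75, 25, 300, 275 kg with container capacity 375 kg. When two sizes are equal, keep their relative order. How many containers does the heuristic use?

Sorted descending: 300, 275, 200, 200, 75, 25, 25, 25.
  300 → container 1 (new)  [load 300/375]
  275 → container 2 (new)  [load 275/375]
  200 → container 3 (new)  [load 200/375]
  200 → container 4 (new)  [load 200/375]
  75 → container 1  [load 375/375]
  25 → container 2  [load 300/375]
  25 → container 2  [load 325/375]
  25 → container 2  [load 350/375]
4 containers opened.

4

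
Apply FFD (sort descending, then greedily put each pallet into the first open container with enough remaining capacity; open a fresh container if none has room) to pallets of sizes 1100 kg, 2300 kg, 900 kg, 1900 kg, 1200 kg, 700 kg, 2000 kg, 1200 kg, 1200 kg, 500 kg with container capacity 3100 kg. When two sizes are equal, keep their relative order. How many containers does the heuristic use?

5

Sorted descending: 2300, 2000, 1900, 1200, 1200, 1200, 1100, 900, 700, 500.
  2300 → container 1 (new)  [load 2300/3100]
  2000 → container 2 (new)  [load 2000/3100]
  1900 → container 3 (new)  [load 1900/3100]
  1200 → container 3  [load 3100/3100]
  1200 → container 4 (new)  [load 1200/3100]
  1200 → container 4  [load 2400/3100]
  1100 → container 2  [load 3100/3100]
  900 → container 5 (new)  [load 900/3100]
  700 → container 1  [load 3000/3100]
  500 → container 4  [load 2900/3100]
5 containers opened.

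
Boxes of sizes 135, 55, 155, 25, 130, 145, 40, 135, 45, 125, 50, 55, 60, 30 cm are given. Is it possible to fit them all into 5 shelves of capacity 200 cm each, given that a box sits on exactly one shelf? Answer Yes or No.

No

Total = 1185 cm; ⌈1185/200⌉ = 6.
At least 6 shelves are required, but only 5 are allowed.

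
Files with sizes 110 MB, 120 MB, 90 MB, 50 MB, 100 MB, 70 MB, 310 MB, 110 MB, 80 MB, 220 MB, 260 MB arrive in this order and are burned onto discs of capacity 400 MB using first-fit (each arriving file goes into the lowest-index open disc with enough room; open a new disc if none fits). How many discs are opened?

  110 → disc 1 (new)  [load 110/400]
  120 → disc 1  [load 230/400]
  90 → disc 1  [load 320/400]
  50 → disc 1  [load 370/400]
  100 → disc 2 (new)  [load 100/400]
  70 → disc 2  [load 170/400]
  310 → disc 3 (new)  [load 310/400]
  110 → disc 2  [load 280/400]
  80 → disc 2  [load 360/400]
  220 → disc 4 (new)  [load 220/400]
  260 → disc 5 (new)  [load 260/400]
5 discs opened.

5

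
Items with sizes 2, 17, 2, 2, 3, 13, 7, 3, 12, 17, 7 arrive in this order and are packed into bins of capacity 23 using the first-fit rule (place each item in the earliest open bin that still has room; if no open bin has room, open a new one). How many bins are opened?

4

  2 → bin 1 (new)  [load 2/23]
  17 → bin 1  [load 19/23]
  2 → bin 1  [load 21/23]
  2 → bin 1  [load 23/23]
  3 → bin 2 (new)  [load 3/23]
  13 → bin 2  [load 16/23]
  7 → bin 2  [load 23/23]
  3 → bin 3 (new)  [load 3/23]
  12 → bin 3  [load 15/23]
  17 → bin 4 (new)  [load 17/23]
  7 → bin 3  [load 22/23]
4 bins opened.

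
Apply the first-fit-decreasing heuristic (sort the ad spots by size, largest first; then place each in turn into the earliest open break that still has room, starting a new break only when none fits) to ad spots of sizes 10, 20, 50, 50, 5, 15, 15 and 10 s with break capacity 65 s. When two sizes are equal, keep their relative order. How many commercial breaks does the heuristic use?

Sorted descending: 50, 50, 20, 15, 15, 10, 10, 5.
  50 → break 1 (new)  [load 50/65]
  50 → break 2 (new)  [load 50/65]
  20 → break 3 (new)  [load 20/65]
  15 → break 1  [load 65/65]
  15 → break 2  [load 65/65]
  10 → break 3  [load 30/65]
  10 → break 3  [load 40/65]
  5 → break 3  [load 45/65]
3 commercial breaks opened.

3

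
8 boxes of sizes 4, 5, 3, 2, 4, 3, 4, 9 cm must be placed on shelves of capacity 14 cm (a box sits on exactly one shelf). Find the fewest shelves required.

Total = 9 + 5 + 4 + 4 + 4 + 3 + 3 + 2 = 34 cm.
Lower bound: ⌈34/14⌉ = 3 shelves.
A packing using 3 shelves:
  shelf 1: 9 + 5 = 14
  shelf 2: 4 + 4 + 4 + 2 = 14
  shelf 3: 3 + 3 = 6
This matches the lower bound, so 3 is optimal.

3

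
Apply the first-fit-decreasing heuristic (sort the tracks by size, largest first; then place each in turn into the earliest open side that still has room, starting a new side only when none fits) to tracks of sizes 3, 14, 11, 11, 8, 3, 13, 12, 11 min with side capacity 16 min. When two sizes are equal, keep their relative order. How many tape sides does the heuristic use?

7

Sorted descending: 14, 13, 12, 11, 11, 11, 8, 3, 3.
  14 → side 1 (new)  [load 14/16]
  13 → side 2 (new)  [load 13/16]
  12 → side 3 (new)  [load 12/16]
  11 → side 4 (new)  [load 11/16]
  11 → side 5 (new)  [load 11/16]
  11 → side 6 (new)  [load 11/16]
  8 → side 7 (new)  [load 8/16]
  3 → side 2  [load 16/16]
  3 → side 3  [load 15/16]
7 tape sides opened.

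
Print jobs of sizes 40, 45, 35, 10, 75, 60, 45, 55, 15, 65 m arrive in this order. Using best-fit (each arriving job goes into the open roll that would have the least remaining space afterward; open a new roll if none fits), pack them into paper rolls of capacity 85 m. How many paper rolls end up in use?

7

  40 → roll 1 (new)  [load 40/85]
  45 → roll 1  [load 85/85]
  35 → roll 2 (new)  [load 35/85]
  10 → roll 2  [load 45/85]
  75 → roll 3 (new)  [load 75/85]
  60 → roll 4 (new)  [load 60/85]
  45 → roll 5 (new)  [load 45/85]
  55 → roll 6 (new)  [load 55/85]
  15 → roll 4  [load 75/85]
  65 → roll 7 (new)  [load 65/85]
7 paper rolls opened.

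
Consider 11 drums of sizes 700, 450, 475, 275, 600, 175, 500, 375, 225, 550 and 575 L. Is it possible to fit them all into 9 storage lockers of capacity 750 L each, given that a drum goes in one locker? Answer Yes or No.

A valid assignment using 8 storage lockers:
  locker 1: 700 = 700
  locker 2: 600 = 600
  locker 3: 575 + 175 = 750
  locker 4: 550 = 550
  locker 5: 500 + 225 = 725
  locker 6: 475 + 275 = 750
  locker 7: 450 = 450
  locker 8: 375 = 375
That uses only 8 ≤ 9, so 9 storage lockers are enough.

Yes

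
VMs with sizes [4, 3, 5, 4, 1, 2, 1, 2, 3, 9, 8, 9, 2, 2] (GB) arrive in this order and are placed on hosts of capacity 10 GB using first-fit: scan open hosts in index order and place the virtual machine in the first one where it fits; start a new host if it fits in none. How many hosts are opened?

  4 → host 1 (new)  [load 4/10]
  3 → host 1  [load 7/10]
  5 → host 2 (new)  [load 5/10]
  4 → host 2  [load 9/10]
  1 → host 1  [load 8/10]
  2 → host 1  [load 10/10]
  1 → host 2  [load 10/10]
  2 → host 3 (new)  [load 2/10]
  3 → host 3  [load 5/10]
  9 → host 4 (new)  [load 9/10]
  8 → host 5 (new)  [load 8/10]
  9 → host 6 (new)  [load 9/10]
  2 → host 3  [load 7/10]
  2 → host 3  [load 9/10]
6 hosts opened.

6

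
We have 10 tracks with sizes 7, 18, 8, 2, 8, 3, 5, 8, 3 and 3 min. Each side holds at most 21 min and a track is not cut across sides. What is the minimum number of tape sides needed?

4

Total = 18 + 8 + 8 + 8 + 7 + 5 + 3 + 3 + 3 + 2 = 65 min.
Lower bound: ⌈65/21⌉ = 4 tape sides.
A packing using 4 tape sides:
  side 1: 18 + 3 = 21
  side 2: 8 + 8 + 5 = 21
  side 3: 8 + 7 + 3 + 3 = 21
  side 4: 2 = 2
This matches the lower bound, so 4 is optimal.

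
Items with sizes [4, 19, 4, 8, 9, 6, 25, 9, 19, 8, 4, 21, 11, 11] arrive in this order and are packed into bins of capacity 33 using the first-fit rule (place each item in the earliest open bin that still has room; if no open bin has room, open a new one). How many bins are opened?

5

  4 → bin 1 (new)  [load 4/33]
  19 → bin 1  [load 23/33]
  4 → bin 1  [load 27/33]
  8 → bin 2 (new)  [load 8/33]
  9 → bin 2  [load 17/33]
  6 → bin 1  [load 33/33]
  25 → bin 3 (new)  [load 25/33]
  9 → bin 2  [load 26/33]
  19 → bin 4 (new)  [load 19/33]
  8 → bin 3  [load 33/33]
  4 → bin 2  [load 30/33]
  21 → bin 5 (new)  [load 21/33]
  11 → bin 4  [load 30/33]
  11 → bin 5  [load 32/33]
5 bins opened.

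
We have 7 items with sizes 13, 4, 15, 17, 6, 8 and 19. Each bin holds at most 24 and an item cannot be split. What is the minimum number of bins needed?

Total = 19 + 17 + 15 + 13 + 8 + 6 + 4 = 82.
Lower bound: ⌈82/24⌉ = 4 bins.
A packing using 4 bins:
  bin 1: 19 + 4 = 23
  bin 2: 17 + 6 = 23
  bin 3: 15 + 8 = 23
  bin 4: 13 = 13
This matches the lower bound, so 4 is optimal.

4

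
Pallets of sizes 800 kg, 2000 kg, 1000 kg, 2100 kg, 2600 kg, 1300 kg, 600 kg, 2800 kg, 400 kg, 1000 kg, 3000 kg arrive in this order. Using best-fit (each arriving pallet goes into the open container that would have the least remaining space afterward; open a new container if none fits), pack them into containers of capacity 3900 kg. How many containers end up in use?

5

  800 → container 1 (new)  [load 800/3900]
  2000 → container 1  [load 2800/3900]
  1000 → container 1  [load 3800/3900]
  2100 → container 2 (new)  [load 2100/3900]
  2600 → container 3 (new)  [load 2600/3900]
  1300 → container 3  [load 3900/3900]
  600 → container 2  [load 2700/3900]
  2800 → container 4 (new)  [load 2800/3900]
  400 → container 4  [load 3200/3900]
  1000 → container 2  [load 3700/3900]
  3000 → container 5 (new)  [load 3000/3900]
5 containers opened.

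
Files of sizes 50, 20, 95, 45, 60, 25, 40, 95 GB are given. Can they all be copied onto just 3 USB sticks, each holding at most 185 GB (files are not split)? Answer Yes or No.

A valid assignment using 3 USB sticks:
  USB stick 1: 95 + 60 + 25 = 180
  USB stick 2: 95 + 50 + 40 = 185
  USB stick 3: 45 + 20 = 65
Every load is within 185 GB, so 3 USB sticks suffice.

Yes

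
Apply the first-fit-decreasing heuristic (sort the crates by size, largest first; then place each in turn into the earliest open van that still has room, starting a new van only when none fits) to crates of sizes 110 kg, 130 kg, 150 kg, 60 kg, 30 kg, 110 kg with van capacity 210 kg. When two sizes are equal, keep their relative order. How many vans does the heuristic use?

Sorted descending: 150, 130, 110, 110, 60, 30.
  150 → van 1 (new)  [load 150/210]
  130 → van 2 (new)  [load 130/210]
  110 → van 3 (new)  [load 110/210]
  110 → van 4 (new)  [load 110/210]
  60 → van 1  [load 210/210]
  30 → van 2  [load 160/210]
4 vans opened.

4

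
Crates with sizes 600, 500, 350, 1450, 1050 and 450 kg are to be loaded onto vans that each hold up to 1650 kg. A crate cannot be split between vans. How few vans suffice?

Total = 1450 + 1050 + 600 + 500 + 450 + 350 = 4400 kg.
Lower bound: ⌈4400/1650⌉ = 3 vans.
A packing using 3 vans:
  van 1: 1450 = 1450
  van 2: 1050 + 600 = 1650
  van 3: 500 + 450 + 350 = 1300
This matches the lower bound, so 3 is optimal.

3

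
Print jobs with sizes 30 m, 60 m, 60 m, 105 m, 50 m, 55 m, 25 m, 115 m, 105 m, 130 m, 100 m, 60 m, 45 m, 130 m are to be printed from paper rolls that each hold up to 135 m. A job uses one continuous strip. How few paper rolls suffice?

Total = 130 + 130 + 115 + 105 + 105 + 100 + 60 + 60 + 60 + 55 + 50 + 45 + 30 + 25 = 1070 m.
Lower bound: ⌈1070/135⌉ = 8 paper rolls.
A packing using 9 paper rolls:
  roll 1: 130 = 130
  roll 2: 130 = 130
  roll 3: 115 = 115
  roll 4: 105 + 30 = 135
  roll 5: 105 + 25 = 130
  roll 6: 100 = 100
  roll 7: 60 + 60 = 120
  roll 8: 60 + 55 = 115
  roll 9: 50 + 45 = 95
No arrangement into 8 paper rolls stays within capacity, so 9 is optimal.

9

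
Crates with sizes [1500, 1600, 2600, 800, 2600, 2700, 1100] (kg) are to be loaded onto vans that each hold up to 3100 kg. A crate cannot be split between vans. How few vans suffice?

5

Total = 2700 + 2600 + 2600 + 1600 + 1500 + 1100 + 800 = 12900 kg.
Lower bound: ⌈12900/3100⌉ = 5 vans.
A packing using 5 vans:
  van 1: 2700 = 2700
  van 2: 2600 = 2600
  van 3: 2600 = 2600
  van 4: 1600 + 1500 = 3100
  van 5: 1100 + 800 = 1900
This matches the lower bound, so 5 is optimal.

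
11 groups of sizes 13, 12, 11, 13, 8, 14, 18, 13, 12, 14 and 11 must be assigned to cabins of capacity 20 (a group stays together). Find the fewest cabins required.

10

Total = 18 + 14 + 14 + 13 + 13 + 13 + 12 + 12 + 11 + 11 + 8 = 139.
Lower bound: ⌈139/20⌉ = 7 cabins.
Also, 10 groups each exceed 10, and no two of those can share a cabin, so at least 10 cabins are needed.
A packing using 10 cabins:
  cabin 1: 18 = 18
  cabin 2: 14 = 14
  cabin 3: 14 = 14
  cabin 4: 13 = 13
  cabin 5: 13 = 13
  cabin 6: 13 = 13
  cabin 7: 12 + 8 = 20
  cabin 8: 12 = 12
  cabin 9: 11 = 11
  cabin 10: 11 = 11
This matches the lower bound, so 10 is optimal.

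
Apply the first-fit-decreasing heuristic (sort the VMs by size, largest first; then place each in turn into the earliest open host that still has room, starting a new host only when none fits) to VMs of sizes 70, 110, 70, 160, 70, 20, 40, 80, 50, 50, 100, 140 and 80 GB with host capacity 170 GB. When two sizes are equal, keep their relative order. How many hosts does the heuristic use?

7

Sorted descending: 160, 140, 110, 100, 80, 80, 70, 70, 70, 50, 50, 40, 20.
  160 → host 1 (new)  [load 160/170]
  140 → host 2 (new)  [load 140/170]
  110 → host 3 (new)  [load 110/170]
  100 → host 4 (new)  [load 100/170]
  80 → host 5 (new)  [load 80/170]
  80 → host 5  [load 160/170]
  70 → host 4  [load 170/170]
  70 → host 6 (new)  [load 70/170]
  70 → host 6  [load 140/170]
  50 → host 3  [load 160/170]
  50 → host 7 (new)  [load 50/170]
  40 → host 7  [load 90/170]
  20 → host 2  [load 160/170]
7 hosts opened.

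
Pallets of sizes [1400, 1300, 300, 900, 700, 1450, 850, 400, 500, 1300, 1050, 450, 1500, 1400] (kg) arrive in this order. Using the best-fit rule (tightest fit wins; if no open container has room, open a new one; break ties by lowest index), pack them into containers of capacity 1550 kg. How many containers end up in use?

10

  1400 → container 1 (new)  [load 1400/1550]
  1300 → container 2 (new)  [load 1300/1550]
  300 → container 3 (new)  [load 300/1550]
  900 → container 3  [load 1200/1550]
  700 → container 4 (new)  [load 700/1550]
  1450 → container 5 (new)  [load 1450/1550]
  850 → container 4  [load 1550/1550]
  400 → container 6 (new)  [load 400/1550]
  500 → container 6  [load 900/1550]
  1300 → container 7 (new)  [load 1300/1550]
  1050 → container 8 (new)  [load 1050/1550]
  450 → container 8  [load 1500/1550]
  1500 → container 9 (new)  [load 1500/1550]
  1400 → container 10 (new)  [load 1400/1550]
10 containers opened.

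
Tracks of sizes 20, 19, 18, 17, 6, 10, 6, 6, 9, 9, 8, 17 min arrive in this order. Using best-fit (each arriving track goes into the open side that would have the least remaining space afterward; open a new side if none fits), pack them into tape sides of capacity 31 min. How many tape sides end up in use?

  20 → side 1 (new)  [load 20/31]
  19 → side 2 (new)  [load 19/31]
  18 → side 3 (new)  [load 18/31]
  17 → side 4 (new)  [load 17/31]
  6 → side 1  [load 26/31]
  10 → side 2  [load 29/31]
  6 → side 3  [load 24/31]
  6 → side 3  [load 30/31]
  9 → side 4  [load 26/31]
  9 → side 5 (new)  [load 9/31]
  8 → side 5  [load 17/31]
  17 → side 6 (new)  [load 17/31]
6 tape sides opened.

6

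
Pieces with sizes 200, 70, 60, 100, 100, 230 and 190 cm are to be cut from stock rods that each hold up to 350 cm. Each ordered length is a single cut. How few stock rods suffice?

3

Total = 230 + 200 + 190 + 100 + 100 + 70 + 60 = 950 cm.
Lower bound: ⌈950/350⌉ = 3 stock rods.
A packing using 3 stock rods:
  stock rod 1: 230 + 100 = 330
  stock rod 2: 200 + 100 = 300
  stock rod 3: 190 + 70 + 60 = 320
This matches the lower bound, so 3 is optimal.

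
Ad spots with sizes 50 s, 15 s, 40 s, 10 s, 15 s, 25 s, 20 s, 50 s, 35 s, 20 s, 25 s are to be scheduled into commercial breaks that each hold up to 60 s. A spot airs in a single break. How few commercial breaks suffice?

Total = 50 + 50 + 40 + 35 + 25 + 25 + 20 + 20 + 15 + 15 + 10 = 305 s.
Lower bound: ⌈305/60⌉ = 6 commercial breaks.
A packing using 6 commercial breaks:
  break 1: 50 + 10 = 60
  break 2: 50 = 50
  break 3: 40 + 20 = 60
  break 4: 35 + 25 = 60
  break 5: 25 + 20 + 15 = 60
  break 6: 15 = 15
This matches the lower bound, so 6 is optimal.

6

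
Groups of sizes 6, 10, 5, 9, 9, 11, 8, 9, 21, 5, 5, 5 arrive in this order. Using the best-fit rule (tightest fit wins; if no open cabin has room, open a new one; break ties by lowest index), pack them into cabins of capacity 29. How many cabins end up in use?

  6 → cabin 1 (new)  [load 6/29]
  10 → cabin 1  [load 16/29]
  5 → cabin 1  [load 21/29]
  9 → cabin 2 (new)  [load 9/29]
  9 → cabin 2  [load 18/29]
  11 → cabin 2  [load 29/29]
  8 → cabin 1  [load 29/29]
  9 → cabin 3 (new)  [load 9/29]
  21 → cabin 4 (new)  [load 21/29]
  5 → cabin 4  [load 26/29]
  5 → cabin 3  [load 14/29]
  5 → cabin 3  [load 19/29]
4 cabins opened.

4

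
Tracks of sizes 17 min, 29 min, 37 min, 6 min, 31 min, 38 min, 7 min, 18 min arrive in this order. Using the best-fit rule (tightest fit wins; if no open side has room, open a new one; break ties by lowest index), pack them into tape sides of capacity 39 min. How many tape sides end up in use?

  17 → side 1 (new)  [load 17/39]
  29 → side 2 (new)  [load 29/39]
  37 → side 3 (new)  [load 37/39]
  6 → side 2  [load 35/39]
  31 → side 4 (new)  [load 31/39]
  38 → side 5 (new)  [load 38/39]
  7 → side 4  [load 38/39]
  18 → side 1  [load 35/39]
5 tape sides opened.

5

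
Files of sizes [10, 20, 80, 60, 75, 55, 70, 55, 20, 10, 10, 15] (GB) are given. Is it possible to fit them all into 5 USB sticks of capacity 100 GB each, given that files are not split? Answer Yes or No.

Total = 480 GB; ⌈480/100⌉ = 5.
6 files each exceed half the capacity and cannot share a USB stick, forcing at least 6 USB sticks.
At least 6 USB sticks are required, but only 5 are allowed.

No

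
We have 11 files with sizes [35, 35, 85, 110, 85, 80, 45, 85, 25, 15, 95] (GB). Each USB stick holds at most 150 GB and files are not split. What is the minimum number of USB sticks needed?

Total = 110 + 95 + 85 + 85 + 85 + 80 + 45 + 35 + 35 + 25 + 15 = 695 GB.
Lower bound: ⌈695/150⌉ = 5 USB sticks.
Also, 6 files each exceed 75 GB, and no two of those can share a USB stick, so at least 6 USB sticks are needed.
A packing using 6 USB sticks:
  USB stick 1: 110 + 35 = 145
  USB stick 2: 95 + 45 = 140
  USB stick 3: 85 + 35 + 25 = 145
  USB stick 4: 85 + 15 = 100
  USB stick 5: 85 = 85
  USB stick 6: 80 = 80
This matches the lower bound, so 6 is optimal.

6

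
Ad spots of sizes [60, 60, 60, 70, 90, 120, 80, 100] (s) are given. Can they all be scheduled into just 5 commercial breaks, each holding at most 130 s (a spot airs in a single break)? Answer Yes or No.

Total = 640 s; ⌈640/130⌉ = 5.
The bound of 5 does not rule out 5, but exhaustive search shows no assignment into 5 commercial breaks of capacity 130 s exists — the minimum is 6.

No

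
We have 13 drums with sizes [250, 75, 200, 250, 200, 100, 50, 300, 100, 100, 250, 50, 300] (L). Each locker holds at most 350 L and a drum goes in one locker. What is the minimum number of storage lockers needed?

7

Total = 300 + 300 + 250 + 250 + 250 + 200 + 200 + 100 + 100 + 100 + 75 + 50 + 50 = 2225 L.
Lower bound: ⌈2225/350⌉ = 7 storage lockers.
A packing using 7 storage lockers:
  locker 1: 300 + 50 = 350
  locker 2: 300 + 50 = 350
  locker 3: 250 + 100 = 350
  locker 4: 250 + 100 = 350
  locker 5: 250 + 100 = 350
  locker 6: 200 + 75 = 275
  locker 7: 200 = 200
This matches the lower bound, so 7 is optimal.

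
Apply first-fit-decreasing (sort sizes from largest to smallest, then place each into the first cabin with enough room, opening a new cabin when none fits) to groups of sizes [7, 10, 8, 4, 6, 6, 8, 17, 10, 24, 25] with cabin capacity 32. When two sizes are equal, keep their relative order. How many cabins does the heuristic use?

4

Sorted descending: 25, 24, 17, 10, 10, 8, 8, 7, 6, 6, 4.
  25 → cabin 1 (new)  [load 25/32]
  24 → cabin 2 (new)  [load 24/32]
  17 → cabin 3 (new)  [load 17/32]
  10 → cabin 3  [load 27/32]
  10 → cabin 4 (new)  [load 10/32]
  8 → cabin 2  [load 32/32]
  8 → cabin 4  [load 18/32]
  7 → cabin 1  [load 32/32]
  6 → cabin 4  [load 24/32]
  6 → cabin 4  [load 30/32]
  4 → cabin 3  [load 31/32]
4 cabins opened.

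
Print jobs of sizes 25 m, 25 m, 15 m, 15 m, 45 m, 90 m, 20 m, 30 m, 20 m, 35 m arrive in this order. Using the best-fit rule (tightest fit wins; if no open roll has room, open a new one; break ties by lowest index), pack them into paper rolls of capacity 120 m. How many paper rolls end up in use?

  25 → roll 1 (new)  [load 25/120]
  25 → roll 1  [load 50/120]
  15 → roll 1  [load 65/120]
  15 → roll 1  [load 80/120]
  45 → roll 2 (new)  [load 45/120]
  90 → roll 3 (new)  [load 90/120]
  20 → roll 3  [load 110/120]
  30 → roll 1  [load 110/120]
  20 → roll 2  [load 65/120]
  35 → roll 2  [load 100/120]
3 paper rolls opened.

3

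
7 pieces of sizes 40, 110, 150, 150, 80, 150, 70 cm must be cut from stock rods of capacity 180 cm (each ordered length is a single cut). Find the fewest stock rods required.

Total = 150 + 150 + 150 + 110 + 80 + 70 + 40 = 750 cm.
Lower bound: ⌈750/180⌉ = 5 stock rods.
A packing using 5 stock rods:
  stock rod 1: 150 = 150
  stock rod 2: 150 = 150
  stock rod 3: 150 = 150
  stock rod 4: 110 + 70 = 180
  stock rod 5: 80 + 40 = 120
This matches the lower bound, so 5 is optimal.

5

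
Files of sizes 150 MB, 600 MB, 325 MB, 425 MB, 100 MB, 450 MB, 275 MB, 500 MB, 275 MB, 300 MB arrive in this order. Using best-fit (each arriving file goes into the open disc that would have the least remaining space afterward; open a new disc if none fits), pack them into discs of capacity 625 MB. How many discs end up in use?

7

  150 → disc 1 (new)  [load 150/625]
  600 → disc 2 (new)  [load 600/625]
  325 → disc 1  [load 475/625]
  425 → disc 3 (new)  [load 425/625]
  100 → disc 1  [load 575/625]
  450 → disc 4 (new)  [load 450/625]
  275 → disc 5 (new)  [load 275/625]
  500 → disc 6 (new)  [load 500/625]
  275 → disc 5  [load 550/625]
  300 → disc 7 (new)  [load 300/625]
7 discs opened.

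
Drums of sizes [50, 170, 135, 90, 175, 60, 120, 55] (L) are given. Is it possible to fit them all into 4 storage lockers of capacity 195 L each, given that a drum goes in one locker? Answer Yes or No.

Total = 855 L; ⌈855/195⌉ = 5.
At least 5 storage lockers are required, but only 4 are allowed.

No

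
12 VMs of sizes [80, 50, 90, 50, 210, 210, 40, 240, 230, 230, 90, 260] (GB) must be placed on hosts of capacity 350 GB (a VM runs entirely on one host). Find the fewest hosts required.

6

Total = 260 + 240 + 230 + 230 + 210 + 210 + 90 + 90 + 80 + 50 + 50 + 40 = 1780 GB.
Lower bound: ⌈1780/350⌉ = 6 hosts.
A packing using 6 hosts:
  host 1: 260 + 90 = 350
  host 2: 240 + 90 = 330
  host 3: 230 + 80 + 40 = 350
  host 4: 230 + 50 + 50 = 330
  host 5: 210 = 210
  host 6: 210 = 210
This matches the lower bound, so 6 is optimal.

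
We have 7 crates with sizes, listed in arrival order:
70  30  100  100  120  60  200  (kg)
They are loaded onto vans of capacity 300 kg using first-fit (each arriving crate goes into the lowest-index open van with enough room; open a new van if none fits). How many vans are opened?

  70 → van 1 (new)  [load 70/300]
  30 → van 1  [load 100/300]
  100 → van 1  [load 200/300]
  100 → van 1  [load 300/300]
  120 → van 2 (new)  [load 120/300]
  60 → van 2  [load 180/300]
  200 → van 3 (new)  [load 200/300]
3 vans opened.

3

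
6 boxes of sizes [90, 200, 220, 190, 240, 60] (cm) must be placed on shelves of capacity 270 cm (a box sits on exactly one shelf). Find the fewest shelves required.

Total = 240 + 220 + 200 + 190 + 90 + 60 = 1000 cm.
Lower bound: ⌈1000/270⌉ = 4 shelves.
A packing using 5 shelves:
  shelf 1: 240 = 240
  shelf 2: 220 = 220
  shelf 3: 200 + 60 = 260
  shelf 4: 190 = 190
  shelf 5: 90 = 90
No arrangement into 4 shelves stays within capacity, so 5 is optimal.

5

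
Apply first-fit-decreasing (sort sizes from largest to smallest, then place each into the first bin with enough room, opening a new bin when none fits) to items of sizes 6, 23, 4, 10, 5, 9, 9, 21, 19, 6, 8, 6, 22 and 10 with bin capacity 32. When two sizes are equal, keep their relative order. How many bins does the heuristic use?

5

Sorted descending: 23, 22, 21, 19, 10, 10, 9, 9, 8, 6, 6, 6, 5, 4.
  23 → bin 1 (new)  [load 23/32]
  22 → bin 2 (new)  [load 22/32]
  21 → bin 3 (new)  [load 21/32]
  19 → bin 4 (new)  [load 19/32]
  10 → bin 2  [load 32/32]
  10 → bin 3  [load 31/32]
  9 → bin 1  [load 32/32]
  9 → bin 4  [load 28/32]
  8 → bin 5 (new)  [load 8/32]
  6 → bin 5  [load 14/32]
  6 → bin 5  [load 20/32]
  6 → bin 5  [load 26/32]
  5 → bin 5  [load 31/32]
  4 → bin 4  [load 32/32]
5 bins opened.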